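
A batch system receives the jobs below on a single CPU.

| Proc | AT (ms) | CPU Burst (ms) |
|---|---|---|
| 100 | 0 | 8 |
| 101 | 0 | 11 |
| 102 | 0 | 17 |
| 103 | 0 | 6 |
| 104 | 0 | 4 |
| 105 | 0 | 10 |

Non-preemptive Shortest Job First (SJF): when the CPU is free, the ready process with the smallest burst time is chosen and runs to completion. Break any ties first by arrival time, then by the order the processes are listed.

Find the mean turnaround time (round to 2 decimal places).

Schedule: | 104 0-4 | 103 4-10 | 100 10-18 | 105 18-28 | 101 28-39 | 102 39-56 |
Completion: 100=18  101=39  102=56  103=10  104=4  105=28
Turnaround times: 100=18, 101=39, 102=56, 103=10, 104=4, 105=28
Average turnaround = (18+39+56+10+4+28) / 6 = 155/6 = 25.83

25.83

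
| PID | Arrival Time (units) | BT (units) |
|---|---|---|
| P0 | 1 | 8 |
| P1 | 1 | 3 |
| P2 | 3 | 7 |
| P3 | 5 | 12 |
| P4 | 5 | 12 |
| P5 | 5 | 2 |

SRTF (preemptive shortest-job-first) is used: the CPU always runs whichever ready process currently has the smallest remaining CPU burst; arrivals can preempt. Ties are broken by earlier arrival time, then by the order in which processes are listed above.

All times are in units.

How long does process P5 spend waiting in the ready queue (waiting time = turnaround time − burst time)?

0

Gantt: | idle 0-1 | P1 1-4 | P2 4-5 | P5 5-7 | P2 7-13 | P0 13-21 | P3 21-33 | P4 33-45 |
Completion: P0=21  P1=4  P2=13  P3=33  P4=45  P5=7
Waiting(P5) = turnaround − burst = 2 − 2 = 0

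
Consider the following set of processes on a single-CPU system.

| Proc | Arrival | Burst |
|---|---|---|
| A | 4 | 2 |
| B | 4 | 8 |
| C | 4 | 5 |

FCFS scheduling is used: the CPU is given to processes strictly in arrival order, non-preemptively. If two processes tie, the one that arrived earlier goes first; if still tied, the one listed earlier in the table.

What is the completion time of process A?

Timeline: | idle 0-4 | A 4-6 | B 6-14 | C 14-19 |
Completion: A=6  B=14  C=19
Turnaround (C−A): A=2  B=10  C=15

6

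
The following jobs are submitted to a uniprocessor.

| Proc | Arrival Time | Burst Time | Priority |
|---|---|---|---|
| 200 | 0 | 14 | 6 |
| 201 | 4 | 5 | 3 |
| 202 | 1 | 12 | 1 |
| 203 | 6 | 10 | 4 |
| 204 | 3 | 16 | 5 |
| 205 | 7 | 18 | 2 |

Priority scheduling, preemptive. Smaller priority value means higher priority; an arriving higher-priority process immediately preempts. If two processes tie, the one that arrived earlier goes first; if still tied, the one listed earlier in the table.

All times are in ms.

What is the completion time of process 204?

Timeline: | 200 0-1 | 202 1-13 | 205 13-31 | 201 31-36 | 203 36-46 | 204 46-62 | 200 62-75 |
Completion: 200=75  201=36  202=13  203=46  204=62  205=31

62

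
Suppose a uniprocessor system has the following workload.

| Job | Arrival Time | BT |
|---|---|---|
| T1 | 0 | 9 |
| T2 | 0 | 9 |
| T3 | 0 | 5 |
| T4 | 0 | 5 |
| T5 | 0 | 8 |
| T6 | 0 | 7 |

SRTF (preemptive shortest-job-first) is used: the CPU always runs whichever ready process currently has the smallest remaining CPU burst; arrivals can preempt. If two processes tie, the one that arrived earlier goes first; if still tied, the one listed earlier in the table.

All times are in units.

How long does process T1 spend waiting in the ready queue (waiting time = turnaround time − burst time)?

25

Timeline: | T3 0-5 | T4 5-10 | T6 10-17 | T5 17-25 | T1 25-34 | T2 34-43 |
Completion: T1=34  T2=43  T3=5  T4=10  T5=25  T6=17
Turnaround (C−A): T1=34  T2=43  T3=5  T4=10  T5=25  T6=17
Waiting(T1) = turnaround − burst = 34 − 9 = 25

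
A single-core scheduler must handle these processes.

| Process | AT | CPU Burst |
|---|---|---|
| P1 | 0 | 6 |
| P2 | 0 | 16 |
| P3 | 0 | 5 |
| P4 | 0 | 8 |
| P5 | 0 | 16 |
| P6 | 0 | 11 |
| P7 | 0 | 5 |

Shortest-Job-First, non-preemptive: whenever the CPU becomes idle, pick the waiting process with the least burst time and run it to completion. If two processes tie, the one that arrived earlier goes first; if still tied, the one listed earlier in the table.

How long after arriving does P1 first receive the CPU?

Timeline: | P3 0-5 | P7 5-10 | P1 10-16 | P4 16-24 | P6 24-35 | P2 35-51 | P5 51-67 |
Completion: P1=16  P2=51  P3=5  P4=24  P5=67  P6=35  P7=10
Response(P1) = first start − arrival = 10 − 0 = 10

10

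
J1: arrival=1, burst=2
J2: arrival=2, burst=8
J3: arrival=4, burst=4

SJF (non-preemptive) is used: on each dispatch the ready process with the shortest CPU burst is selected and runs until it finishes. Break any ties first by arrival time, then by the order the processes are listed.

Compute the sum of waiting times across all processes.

Gantt: | idle 0-1 | J1 1-3 | J2 3-11 | J3 11-15 |
Completion: J1=3  J2=11  J3=15
Turnaround (C−A): J1=2  J2=9  J3=11
Waiting = turnaround − burst: J1=0, J2=1, J3=7
Total waiting = 0 + 1 + 7 = 8

8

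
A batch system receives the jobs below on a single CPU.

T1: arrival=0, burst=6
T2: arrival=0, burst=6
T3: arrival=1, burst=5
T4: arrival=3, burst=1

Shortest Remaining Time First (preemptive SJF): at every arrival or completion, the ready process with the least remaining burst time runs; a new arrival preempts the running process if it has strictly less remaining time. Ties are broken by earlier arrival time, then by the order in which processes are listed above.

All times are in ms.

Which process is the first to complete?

Timeline: | T1 0-3 | T4 3-4 | T1 4-7 | T3 7-12 | T2 12-18 |
Completion: T1=7  T2=18  T3=12  T4=4
Turnaround (C−A): T1=7  T2=18  T3=11  T4=1
Finish order: T4 → T1 → T3 → T2

T4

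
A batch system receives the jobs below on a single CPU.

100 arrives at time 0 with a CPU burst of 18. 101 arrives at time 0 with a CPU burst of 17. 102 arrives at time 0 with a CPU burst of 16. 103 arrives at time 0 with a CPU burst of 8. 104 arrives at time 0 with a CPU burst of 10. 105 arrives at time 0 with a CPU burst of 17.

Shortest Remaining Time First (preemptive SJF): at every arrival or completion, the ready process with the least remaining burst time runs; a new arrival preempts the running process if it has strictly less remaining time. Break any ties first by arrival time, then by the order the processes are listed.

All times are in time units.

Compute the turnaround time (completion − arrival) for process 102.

Gantt: | 103 0-8 | 104 8-18 | 102 18-34 | 101 34-51 | 105 51-68 | 100 68-86 |
Completion: 100=86  101=51  102=34  103=8  104=18  105=68
Turnaround(102) = completion − arrival = 34 − 0 = 34

34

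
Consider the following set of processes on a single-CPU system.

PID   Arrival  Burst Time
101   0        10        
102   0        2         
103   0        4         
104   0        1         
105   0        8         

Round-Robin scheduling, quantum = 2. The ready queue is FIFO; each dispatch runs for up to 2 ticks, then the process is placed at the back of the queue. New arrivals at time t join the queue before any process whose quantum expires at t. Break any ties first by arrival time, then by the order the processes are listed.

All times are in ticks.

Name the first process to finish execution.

102

Timeline: | 101 0-2 | 102 2-4 | 103 4-6 | 104 6-7 | 105 7-9 | 101 9-11 | 103 11-13 | 105 13-15 | 101 15-17 | 105 17-19 | 101 19-21 | 105 21-23 | 101 23-25 |
Completion: 101=25  102=4  103=13  104=7  105=23
Turnaround (C−A): 101=25  102=4  103=13  104=7  105=23
Finish order: 102 → 104 → 103 → 105 → 101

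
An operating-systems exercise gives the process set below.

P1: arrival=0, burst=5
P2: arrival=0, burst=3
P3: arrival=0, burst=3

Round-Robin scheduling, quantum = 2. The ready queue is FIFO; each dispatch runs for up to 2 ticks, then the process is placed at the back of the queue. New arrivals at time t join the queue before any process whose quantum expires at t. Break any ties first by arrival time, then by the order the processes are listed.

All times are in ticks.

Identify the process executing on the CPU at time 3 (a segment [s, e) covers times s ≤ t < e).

P2

Gantt: | P1 0-2 | P2 2-4 | P3 4-6 | P1 6-8 | P2 8-9 | P3 9-10 | P1 10-11 |
Completion: P1=11  P2=9  P3=10
Turnaround (C−A): P1=11  P2=9  P3=10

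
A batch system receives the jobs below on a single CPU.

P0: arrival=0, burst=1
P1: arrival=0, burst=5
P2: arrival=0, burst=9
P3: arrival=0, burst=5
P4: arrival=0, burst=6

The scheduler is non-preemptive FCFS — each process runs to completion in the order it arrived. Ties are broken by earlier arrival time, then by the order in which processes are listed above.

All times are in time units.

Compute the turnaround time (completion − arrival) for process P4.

26

Timeline: | P0 0-1 | P1 1-6 | P2 6-15 | P3 15-20 | P4 20-26 |
Completion: P0=1  P1=6  P2=15  P3=20  P4=26
Turnaround(P4) = completion − arrival = 26 − 0 = 26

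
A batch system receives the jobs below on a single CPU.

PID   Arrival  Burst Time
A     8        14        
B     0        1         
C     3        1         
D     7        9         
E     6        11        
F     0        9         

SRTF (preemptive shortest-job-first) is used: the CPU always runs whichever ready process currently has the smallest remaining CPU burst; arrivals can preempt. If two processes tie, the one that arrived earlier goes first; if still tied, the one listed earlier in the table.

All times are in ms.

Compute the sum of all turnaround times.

88

Schedule: | B 0-1 | F 1-3 | C 3-4 | F 4-11 | D 11-20 | E 20-31 | A 31-45 |
Completion: A=45  B=1  C=4  D=20  E=31  F=11
Turnaround = completion − arrival: A=37, B=1, C=1, D=13, E=25, F=11
Total turnaround = 37 + 1 + 1 + 13 + 25 + 11 = 88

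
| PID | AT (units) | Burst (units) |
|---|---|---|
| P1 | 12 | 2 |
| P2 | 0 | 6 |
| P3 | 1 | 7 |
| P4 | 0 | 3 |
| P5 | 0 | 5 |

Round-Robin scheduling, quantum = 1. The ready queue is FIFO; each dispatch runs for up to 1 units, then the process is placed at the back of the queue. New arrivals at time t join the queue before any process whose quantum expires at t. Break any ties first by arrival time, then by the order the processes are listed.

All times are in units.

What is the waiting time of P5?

13

Gantt: | P2 0-1 | P4 1-2 | P5 2-3 | P3 3-4 | P2 4-5 | P4 5-6 | P5 6-7 | P3 7-8 | P2 8-9 | P4 9-10 | P5 10-11 | P3 11-12 | P2 12-13 | P5 13-14 | P1 14-15 | P3 15-16 | P2 16-17 | P5 17-18 | P1 18-19 | P3 19-20 | P2 20-21 | P3 21-23 |
Completion: P1=19  P2=21  P3=23  P4=10  P5=18
Turnaround (C−A): P1=7  P2=21  P3=22  P4=10  P5=18
Waiting(P5) = turnaround − burst = 18 − 5 = 13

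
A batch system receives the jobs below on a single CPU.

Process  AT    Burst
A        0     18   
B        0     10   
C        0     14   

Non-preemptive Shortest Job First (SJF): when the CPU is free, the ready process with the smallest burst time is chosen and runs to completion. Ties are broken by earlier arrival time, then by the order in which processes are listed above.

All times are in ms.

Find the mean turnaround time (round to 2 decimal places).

25.33

Schedule: | B 0-10 | C 10-24 | A 24-42 |
Completion: A=42  B=10  C=24
Turnaround (C−A): A=42  B=10  C=24
Turnaround times: A=42, B=10, C=24
Average turnaround = (42+10+24) / 3 = 76/3 = 25.33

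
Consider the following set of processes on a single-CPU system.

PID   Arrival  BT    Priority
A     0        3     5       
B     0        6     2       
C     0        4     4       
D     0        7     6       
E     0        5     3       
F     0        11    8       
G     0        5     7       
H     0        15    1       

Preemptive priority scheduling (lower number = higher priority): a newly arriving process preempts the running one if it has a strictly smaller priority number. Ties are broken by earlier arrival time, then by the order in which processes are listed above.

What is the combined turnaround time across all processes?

266

Schedule: | H 0-15 | B 15-21 | E 21-26 | C 26-30 | A 30-33 | D 33-40 | G 40-45 | F 45-56 |
Completion: A=33  B=21  C=30  D=40  E=26  F=56  G=45  H=15
Turnaround (C−A): A=33  B=21  C=30  D=40  E=26  F=56  G=45  H=15
Turnaround = completion − arrival: A=33, B=21, C=30, D=40, E=26, F=56, G=45, H=15
Total turnaround = 33 + 21 + 30 + 40 + 26 + 56 + 45 + 15 = 266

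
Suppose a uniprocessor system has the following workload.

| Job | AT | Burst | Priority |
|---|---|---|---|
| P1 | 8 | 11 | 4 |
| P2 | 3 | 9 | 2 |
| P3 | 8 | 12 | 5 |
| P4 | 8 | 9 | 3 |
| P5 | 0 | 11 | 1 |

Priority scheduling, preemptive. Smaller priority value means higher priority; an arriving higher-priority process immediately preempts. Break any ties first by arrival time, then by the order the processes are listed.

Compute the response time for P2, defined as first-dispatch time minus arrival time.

8

Gantt: | P5 0-11 | P2 11-20 | P4 20-29 | P1 29-40 | P3 40-52 |
Completion: P1=40  P2=20  P3=52  P4=29  P5=11
Turnaround (C−A): P1=32  P2=17  P3=44  P4=21  P5=11
Response(P2) = first start − arrival = 11 − 3 = 8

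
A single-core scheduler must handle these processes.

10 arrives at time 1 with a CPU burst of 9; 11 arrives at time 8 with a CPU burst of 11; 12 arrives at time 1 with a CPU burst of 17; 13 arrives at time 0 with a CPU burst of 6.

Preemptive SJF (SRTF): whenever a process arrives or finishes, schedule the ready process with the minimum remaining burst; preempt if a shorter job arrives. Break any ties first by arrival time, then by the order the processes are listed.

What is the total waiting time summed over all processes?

37

Timeline: | 13 0-6 | 10 6-15 | 11 15-26 | 12 26-43 |
Completion: 10=15  11=26  12=43  13=6
Turnaround (C−A): 10=14  11=18  12=42  13=6
Waiting = turnaround − burst: 10=5, 11=7, 12=25, 13=0
Total waiting = 5 + 7 + 25 + 0 = 37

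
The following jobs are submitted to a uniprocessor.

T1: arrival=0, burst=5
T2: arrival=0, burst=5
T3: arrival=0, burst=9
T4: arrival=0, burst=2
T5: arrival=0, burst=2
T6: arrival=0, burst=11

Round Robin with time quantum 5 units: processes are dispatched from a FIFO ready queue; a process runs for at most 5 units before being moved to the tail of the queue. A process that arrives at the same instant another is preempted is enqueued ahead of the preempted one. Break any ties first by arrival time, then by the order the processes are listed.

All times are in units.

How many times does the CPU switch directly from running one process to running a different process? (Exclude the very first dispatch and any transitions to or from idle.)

Schedule: | T1 0-5 | T2 5-10 | T3 10-15 | T4 15-17 | T5 17-19 | T6 19-24 | T3 24-28 | T6 28-34 |
Completion: T1=5  T2=10  T3=28  T4=17  T5=19  T6=34
Turnaround (C−A): T1=5  T2=10  T3=28  T4=17  T5=19  T6=34

7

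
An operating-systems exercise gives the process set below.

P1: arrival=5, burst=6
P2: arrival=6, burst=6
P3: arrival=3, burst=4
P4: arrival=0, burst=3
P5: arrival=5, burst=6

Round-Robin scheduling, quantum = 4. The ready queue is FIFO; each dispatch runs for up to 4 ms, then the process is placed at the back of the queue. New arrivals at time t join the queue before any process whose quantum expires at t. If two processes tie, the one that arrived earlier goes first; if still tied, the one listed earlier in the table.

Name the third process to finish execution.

Timeline: | P4 0-3 | P3 3-7 | P1 7-11 | P5 11-15 | P2 15-19 | P1 19-21 | P5 21-23 | P2 23-25 |
Completion: P1=21  P2=25  P3=7  P4=3  P5=23
Turnaround (C−A): P1=16  P2=19  P3=4  P4=3  P5=18
Finish order: P4 → P3 → P1 → P5 → P2

P1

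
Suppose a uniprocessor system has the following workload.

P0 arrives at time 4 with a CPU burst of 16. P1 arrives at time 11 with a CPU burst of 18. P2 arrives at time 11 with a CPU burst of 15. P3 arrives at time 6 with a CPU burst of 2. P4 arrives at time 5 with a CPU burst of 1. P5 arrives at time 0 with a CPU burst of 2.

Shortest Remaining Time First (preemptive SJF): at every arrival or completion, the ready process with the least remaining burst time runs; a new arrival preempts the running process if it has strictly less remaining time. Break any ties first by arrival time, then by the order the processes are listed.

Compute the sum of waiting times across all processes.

42

Gantt: | P5 0-2 | idle 2-4 | P0 4-5 | P4 5-6 | P3 6-8 | P0 8-23 | P2 23-38 | P1 38-56 |
Completion: P0=23  P1=56  P2=38  P3=8  P4=6  P5=2
Turnaround (C−A): P0=19  P1=45  P2=27  P3=2  P4=1  P5=2
Waiting = turnaround − burst: P0=3, P1=27, P2=12, P3=0, P4=0, P5=0
Total waiting = 3 + 27 + 12 + 0 + 0 + 0 = 42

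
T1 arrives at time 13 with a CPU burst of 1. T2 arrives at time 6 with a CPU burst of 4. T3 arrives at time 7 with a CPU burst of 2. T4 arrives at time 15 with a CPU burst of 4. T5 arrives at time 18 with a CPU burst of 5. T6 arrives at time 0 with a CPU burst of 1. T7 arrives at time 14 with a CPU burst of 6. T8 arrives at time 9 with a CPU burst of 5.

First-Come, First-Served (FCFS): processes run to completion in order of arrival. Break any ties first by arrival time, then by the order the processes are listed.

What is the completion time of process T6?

1

Timeline: | T6 0-1 | idle 1-6 | T2 6-10 | T3 10-12 | T8 12-17 | T1 17-18 | T7 18-24 | T4 24-28 | T5 28-33 |
Completion: T1=18  T2=10  T3=12  T4=28  T5=33  T6=1  T7=24  T8=17
Turnaround (C−A): T1=5  T2=4  T3=5  T4=13  T5=15  T6=1  T7=10  T8=8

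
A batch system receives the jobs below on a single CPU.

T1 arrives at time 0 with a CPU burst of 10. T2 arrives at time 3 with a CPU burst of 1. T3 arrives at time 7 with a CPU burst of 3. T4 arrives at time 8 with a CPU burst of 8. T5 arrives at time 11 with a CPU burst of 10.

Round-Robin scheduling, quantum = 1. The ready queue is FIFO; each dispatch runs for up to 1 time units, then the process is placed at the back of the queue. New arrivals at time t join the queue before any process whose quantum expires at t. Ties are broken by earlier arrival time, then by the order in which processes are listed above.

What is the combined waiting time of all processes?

37

Timeline: | T1 0-3 | T2 3-4 | T1 4-7 | T3 7-8 | T1 8-9 | T4 9-10 | T3 10-11 | T1 11-12 | T4 12-13 | T5 13-14 | T3 14-15 | T1 15-16 | T4 16-17 | T5 17-18 | T1 18-19 | T4 19-20 | T5 20-21 | T4 21-22 | T5 22-23 | T4 23-24 | T5 24-25 | T4 25-26 | T5 26-27 | T4 27-28 | T5 28-32 |
Completion: T1=19  T2=4  T3=15  T4=28  T5=32
Turnaround (C−A): T1=19  T2=1  T3=8  T4=20  T5=21
Waiting = turnaround − burst: T1=9, T2=0, T3=5, T4=12, T5=11
Total waiting = 9 + 0 + 5 + 12 + 11 = 37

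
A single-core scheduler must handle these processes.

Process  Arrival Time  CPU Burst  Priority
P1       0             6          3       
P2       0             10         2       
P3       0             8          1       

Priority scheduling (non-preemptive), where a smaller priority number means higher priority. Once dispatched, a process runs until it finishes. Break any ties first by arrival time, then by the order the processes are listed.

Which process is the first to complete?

Timeline: | P3 0-8 | P2 8-18 | P1 18-24 |
Completion: P1=24  P2=18  P3=8
Turnaround (C−A): P1=24  P2=18  P3=8
Finish order: P3 → P2 → P1

P3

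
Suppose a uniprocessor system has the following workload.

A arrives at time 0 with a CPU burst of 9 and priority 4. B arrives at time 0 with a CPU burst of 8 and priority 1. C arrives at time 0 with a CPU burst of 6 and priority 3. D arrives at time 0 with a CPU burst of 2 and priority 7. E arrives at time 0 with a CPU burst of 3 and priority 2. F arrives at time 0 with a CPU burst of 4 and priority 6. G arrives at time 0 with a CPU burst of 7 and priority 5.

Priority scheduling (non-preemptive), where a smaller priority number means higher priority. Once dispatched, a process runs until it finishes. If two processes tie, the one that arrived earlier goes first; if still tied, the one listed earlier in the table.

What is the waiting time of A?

Schedule: | B 0-8 | E 8-11 | C 11-17 | A 17-26 | G 26-33 | F 33-37 | D 37-39 |
Completion: A=26  B=8  C=17  D=39  E=11  F=37  G=33
Turnaround (C−A): A=26  B=8  C=17  D=39  E=11  F=37  G=33
Waiting(A) = turnaround − burst = 26 − 9 = 17

17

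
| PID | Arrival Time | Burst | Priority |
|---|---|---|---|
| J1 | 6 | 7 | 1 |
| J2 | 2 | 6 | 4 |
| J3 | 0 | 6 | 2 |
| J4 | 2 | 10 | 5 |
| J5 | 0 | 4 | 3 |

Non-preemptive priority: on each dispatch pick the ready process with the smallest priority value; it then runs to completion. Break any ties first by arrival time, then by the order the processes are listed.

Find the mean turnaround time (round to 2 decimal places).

Gantt: | J3 0-6 | J1 6-13 | J5 13-17 | J2 17-23 | J4 23-33 |
Completion: J1=13  J2=23  J3=6  J4=33  J5=17
Turnaround (C−A): J1=7  J2=21  J3=6  J4=31  J5=17
Turnaround times: J1=7, J2=21, J3=6, J4=31, J5=17
Average turnaround = (7+21+6+31+17) / 5 = 82/5 = 16.40

16.40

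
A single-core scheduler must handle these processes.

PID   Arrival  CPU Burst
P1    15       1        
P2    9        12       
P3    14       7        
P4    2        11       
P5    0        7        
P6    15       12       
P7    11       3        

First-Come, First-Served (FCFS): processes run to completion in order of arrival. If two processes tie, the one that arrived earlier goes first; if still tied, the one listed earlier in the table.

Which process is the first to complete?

Gantt: | P5 0-7 | P4 7-18 | P2 18-30 | P7 30-33 | P3 33-40 | P1 40-41 | P6 41-53 |
Completion: P1=41  P2=30  P3=40  P4=18  P5=7  P6=53  P7=33
Finish order: P5 → P4 → P2 → P7 → P3 → P1 → P6

P5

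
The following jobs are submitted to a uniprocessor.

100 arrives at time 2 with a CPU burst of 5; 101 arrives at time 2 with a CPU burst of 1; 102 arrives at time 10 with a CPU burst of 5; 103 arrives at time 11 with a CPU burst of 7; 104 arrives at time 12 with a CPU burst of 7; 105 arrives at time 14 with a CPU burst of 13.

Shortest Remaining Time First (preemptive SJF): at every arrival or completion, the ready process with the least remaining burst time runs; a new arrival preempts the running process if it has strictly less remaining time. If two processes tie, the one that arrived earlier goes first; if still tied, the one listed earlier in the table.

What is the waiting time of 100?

Timeline: | idle 0-2 | 101 2-3 | 100 3-8 | idle 8-10 | 102 10-15 | 103 15-22 | 104 22-29 | 105 29-42 |
Completion: 100=8  101=3  102=15  103=22  104=29  105=42
Turnaround (C−A): 100=6  101=1  102=5  103=11  104=17  105=28
Waiting(100) = turnaround − burst = 6 − 5 = 1

1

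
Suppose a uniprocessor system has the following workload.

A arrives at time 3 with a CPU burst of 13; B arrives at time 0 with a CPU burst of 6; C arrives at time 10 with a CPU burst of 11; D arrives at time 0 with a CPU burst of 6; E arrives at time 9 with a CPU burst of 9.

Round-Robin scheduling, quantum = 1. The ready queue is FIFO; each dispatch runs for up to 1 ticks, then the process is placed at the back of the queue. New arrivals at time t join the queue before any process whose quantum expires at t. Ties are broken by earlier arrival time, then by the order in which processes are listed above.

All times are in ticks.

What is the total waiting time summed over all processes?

100

Gantt: | B 0-1 | D 1-2 | B 2-3 | D 3-4 | A 4-5 | B 5-6 | D 6-7 | A 7-8 | B 8-9 | D 9-10 | A 10-11 | E 11-12 | B 12-13 | C 13-14 | D 14-15 | A 15-16 | E 16-17 | B 17-18 | C 18-19 | D 19-20 | A 20-21 | E 21-22 | C 22-23 | A 23-24 | E 24-25 | C 25-26 | A 26-27 | E 27-28 | C 28-29 | A 29-30 | E 30-31 | C 31-32 | A 32-33 | E 33-34 | C 34-35 | A 35-36 | E 36-37 | C 37-38 | A 38-39 | E 39-40 | C 40-41 | A 41-42 | C 42-43 | A 43-44 | C 44-45 |
Completion: A=44  B=18  C=45  D=20  E=40
Waiting = turnaround − burst: A=28, B=12, C=24, D=14, E=22
Total waiting = 28 + 12 + 24 + 14 + 22 = 100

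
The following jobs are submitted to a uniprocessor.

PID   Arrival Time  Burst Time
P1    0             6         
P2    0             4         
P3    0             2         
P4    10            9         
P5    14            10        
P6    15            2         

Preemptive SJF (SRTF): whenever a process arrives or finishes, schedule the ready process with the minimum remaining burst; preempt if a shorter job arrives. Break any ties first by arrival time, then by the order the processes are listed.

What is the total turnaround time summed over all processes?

Timeline: | P3 0-2 | P2 2-6 | P1 6-12 | P4 12-15 | P6 15-17 | P4 17-23 | P5 23-33 |
Completion: P1=12  P2=6  P3=2  P4=23  P5=33  P6=17
Turnaround = completion − arrival: P1=12, P2=6, P3=2, P4=13, P5=19, P6=2
Total turnaround = 12 + 6 + 2 + 13 + 19 + 2 = 54

54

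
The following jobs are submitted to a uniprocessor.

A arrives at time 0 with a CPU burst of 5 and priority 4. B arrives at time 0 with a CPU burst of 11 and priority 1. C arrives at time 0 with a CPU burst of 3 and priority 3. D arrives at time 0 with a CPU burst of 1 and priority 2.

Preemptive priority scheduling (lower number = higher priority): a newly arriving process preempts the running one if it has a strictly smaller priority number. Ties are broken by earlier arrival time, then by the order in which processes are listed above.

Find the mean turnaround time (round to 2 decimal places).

Gantt: | B 0-11 | D 11-12 | C 12-15 | A 15-20 |
Completion: A=20  B=11  C=15  D=12
Turnaround times: A=20, B=11, C=15, D=12
Average turnaround = (20+11+15+12) / 4 = 58/4 = 14.50

14.50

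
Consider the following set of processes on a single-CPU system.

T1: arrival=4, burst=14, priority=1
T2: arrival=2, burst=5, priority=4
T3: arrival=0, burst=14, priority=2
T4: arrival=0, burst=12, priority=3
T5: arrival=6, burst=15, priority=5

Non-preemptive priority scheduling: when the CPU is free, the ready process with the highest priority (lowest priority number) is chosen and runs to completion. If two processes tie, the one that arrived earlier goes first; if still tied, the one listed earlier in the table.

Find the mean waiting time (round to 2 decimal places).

Schedule: | T3 0-14 | T1 14-28 | T4 28-40 | T2 40-45 | T5 45-60 |
Completion: T1=28  T2=45  T3=14  T4=40  T5=60
Waiting times: T1=10, T2=38, T3=0, T4=28, T5=39
Average waiting = (10+38+0+28+39) / 5 = 115/5 = 23.00

23.00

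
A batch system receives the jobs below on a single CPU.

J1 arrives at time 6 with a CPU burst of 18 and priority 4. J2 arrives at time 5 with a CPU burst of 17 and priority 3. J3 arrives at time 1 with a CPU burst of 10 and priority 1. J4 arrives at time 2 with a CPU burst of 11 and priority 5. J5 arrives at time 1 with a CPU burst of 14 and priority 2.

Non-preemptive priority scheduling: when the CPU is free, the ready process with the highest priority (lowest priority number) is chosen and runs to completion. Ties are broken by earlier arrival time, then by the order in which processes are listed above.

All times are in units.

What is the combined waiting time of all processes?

Gantt: | idle 0-1 | J3 1-11 | J5 11-25 | J2 25-42 | J1 42-60 | J4 60-71 |
Completion: J1=60  J2=42  J3=11  J4=71  J5=25
Waiting = turnaround − burst: J1=36, J2=20, J3=0, J4=58, J5=10
Total waiting = 36 + 20 + 0 + 58 + 10 = 124

124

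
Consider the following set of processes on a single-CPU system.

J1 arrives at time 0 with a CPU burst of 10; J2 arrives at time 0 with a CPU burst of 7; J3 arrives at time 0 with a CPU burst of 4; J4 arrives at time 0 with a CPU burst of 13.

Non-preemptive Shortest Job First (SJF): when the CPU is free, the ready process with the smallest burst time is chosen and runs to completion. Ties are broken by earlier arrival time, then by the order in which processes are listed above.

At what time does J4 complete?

34

Schedule: | J3 0-4 | J2 4-11 | J1 11-21 | J4 21-34 |
Completion: J1=21  J2=11  J3=4  J4=34
Turnaround (C−A): J1=21  J2=11  J3=4  J4=34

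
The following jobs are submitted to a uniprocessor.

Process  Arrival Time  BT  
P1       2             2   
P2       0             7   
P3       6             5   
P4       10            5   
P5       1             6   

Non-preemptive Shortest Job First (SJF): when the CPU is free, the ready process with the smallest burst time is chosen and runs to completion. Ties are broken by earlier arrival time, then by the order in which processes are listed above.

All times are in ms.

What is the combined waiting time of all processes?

Schedule: | P2 0-7 | P1 7-9 | P3 9-14 | P4 14-19 | P5 19-25 |
Completion: P1=9  P2=7  P3=14  P4=19  P5=25
Turnaround (C−A): P1=7  P2=7  P3=8  P4=9  P5=24
Waiting = turnaround − burst: P1=5, P2=0, P3=3, P4=4, P5=18
Total waiting = 5 + 0 + 3 + 4 + 18 = 30

30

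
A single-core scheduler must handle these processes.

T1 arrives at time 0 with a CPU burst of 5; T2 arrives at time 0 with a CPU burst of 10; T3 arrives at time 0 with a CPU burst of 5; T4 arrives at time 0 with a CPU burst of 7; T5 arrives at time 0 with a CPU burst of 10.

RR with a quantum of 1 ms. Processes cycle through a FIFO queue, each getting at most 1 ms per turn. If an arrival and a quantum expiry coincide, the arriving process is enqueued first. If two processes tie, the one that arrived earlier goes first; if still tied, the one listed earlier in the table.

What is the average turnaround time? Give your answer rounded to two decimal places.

Schedule: | T1 0-1 | T2 1-2 | T3 2-3 | T4 3-4 | T5 4-5 | T1 5-6 | T2 6-7 | T3 7-8 | T4 8-9 | T5 9-10 | T1 10-11 | T2 11-12 | T3 12-13 | T4 13-14 | T5 14-15 | T1 15-16 | T2 16-17 | T3 17-18 | T4 18-19 | T5 19-20 | T1 20-21 | T2 21-22 | T3 22-23 | T4 23-24 | T5 24-25 | T2 25-26 | T4 26-27 | T5 27-28 | T2 28-29 | T4 29-30 | T5 30-31 | T2 31-32 | T5 32-33 | T2 33-34 | T5 34-35 | T2 35-36 | T5 36-37 |
Completion: T1=21  T2=36  T3=23  T4=30  T5=37
Turnaround (C−A): T1=21  T2=36  T3=23  T4=30  T5=37
Turnaround times: T1=21, T2=36, T3=23, T4=30, T5=37
Average turnaround = (21+36+23+30+37) / 5 = 147/5 = 29.40

29.40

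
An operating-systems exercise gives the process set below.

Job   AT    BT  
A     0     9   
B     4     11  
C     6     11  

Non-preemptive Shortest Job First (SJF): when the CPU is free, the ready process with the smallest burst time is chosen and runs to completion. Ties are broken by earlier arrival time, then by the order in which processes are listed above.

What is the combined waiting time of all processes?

Timeline: | A 0-9 | B 9-20 | C 20-31 |
Completion: A=9  B=20  C=31
Waiting = turnaround − burst: A=0, B=5, C=14
Total waiting = 0 + 5 + 14 = 19

19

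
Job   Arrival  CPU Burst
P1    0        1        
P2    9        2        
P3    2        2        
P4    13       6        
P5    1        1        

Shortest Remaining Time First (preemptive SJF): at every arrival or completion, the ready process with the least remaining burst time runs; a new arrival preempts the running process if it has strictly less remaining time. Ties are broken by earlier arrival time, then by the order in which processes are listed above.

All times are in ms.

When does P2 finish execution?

11

Schedule: | P1 0-1 | P5 1-2 | P3 2-4 | idle 4-9 | P2 9-11 | idle 11-13 | P4 13-19 |
Completion: P1=1  P2=11  P3=4  P4=19  P5=2
Turnaround (C−A): P1=1  P2=2  P3=2  P4=6  P5=1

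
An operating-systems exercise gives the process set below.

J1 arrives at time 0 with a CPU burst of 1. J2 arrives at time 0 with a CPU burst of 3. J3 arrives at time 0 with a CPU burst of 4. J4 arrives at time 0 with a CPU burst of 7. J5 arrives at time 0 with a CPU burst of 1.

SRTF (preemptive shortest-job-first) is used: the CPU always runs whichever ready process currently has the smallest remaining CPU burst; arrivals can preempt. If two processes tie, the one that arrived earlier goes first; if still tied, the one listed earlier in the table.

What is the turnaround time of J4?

16

Gantt: | J1 0-1 | J5 1-2 | J2 2-5 | J3 5-9 | J4 9-16 |
Completion: J1=1  J2=5  J3=9  J4=16  J5=2
Turnaround(J4) = completion − arrival = 16 − 0 = 16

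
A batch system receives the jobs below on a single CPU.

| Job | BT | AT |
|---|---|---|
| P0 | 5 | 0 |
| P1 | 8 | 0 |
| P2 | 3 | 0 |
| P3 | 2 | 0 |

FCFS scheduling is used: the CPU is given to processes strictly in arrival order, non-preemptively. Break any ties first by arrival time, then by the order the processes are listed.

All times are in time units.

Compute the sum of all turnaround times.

52

Timeline: | P0 0-5 | P1 5-13 | P2 13-16 | P3 16-18 |
Completion: P0=5  P1=13  P2=16  P3=18
Turnaround (C−A): P0=5  P1=13  P2=16  P3=18
Turnaround = completion − arrival: P0=5, P1=13, P2=16, P3=18
Total turnaround = 5 + 13 + 16 + 18 = 52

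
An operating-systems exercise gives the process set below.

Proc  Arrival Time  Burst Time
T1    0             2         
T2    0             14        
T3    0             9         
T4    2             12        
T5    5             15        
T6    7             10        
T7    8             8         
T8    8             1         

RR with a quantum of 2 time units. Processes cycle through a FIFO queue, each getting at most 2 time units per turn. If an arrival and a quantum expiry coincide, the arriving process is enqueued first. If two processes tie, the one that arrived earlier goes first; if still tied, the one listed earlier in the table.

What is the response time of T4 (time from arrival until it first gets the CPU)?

Timeline: | T1 0-2 | T2 2-4 | T3 4-6 | T4 6-8 | T2 8-10 | T5 10-12 | T3 12-14 | T6 14-16 | T7 16-18 | T8 18-19 | T4 19-21 | T2 21-23 | T5 23-25 | T3 25-27 | T6 27-29 | T7 29-31 | T4 31-33 | T2 33-35 | T5 35-37 | T3 37-39 | T6 39-41 | T7 41-43 | T4 43-45 | T2 45-47 | T5 47-49 | T3 49-50 | T6 50-52 | T7 52-54 | T4 54-56 | T2 56-58 | T5 58-60 | T6 60-62 | T4 62-64 | T2 64-66 | T5 66-71 |
Completion: T1=2  T2=66  T3=50  T4=64  T5=71  T6=62  T7=54  T8=19
Turnaround (C−A): T1=2  T2=66  T3=50  T4=62  T5=66  T6=55  T7=46  T8=11
Response(T4) = first start − arrival = 6 − 2 = 4

4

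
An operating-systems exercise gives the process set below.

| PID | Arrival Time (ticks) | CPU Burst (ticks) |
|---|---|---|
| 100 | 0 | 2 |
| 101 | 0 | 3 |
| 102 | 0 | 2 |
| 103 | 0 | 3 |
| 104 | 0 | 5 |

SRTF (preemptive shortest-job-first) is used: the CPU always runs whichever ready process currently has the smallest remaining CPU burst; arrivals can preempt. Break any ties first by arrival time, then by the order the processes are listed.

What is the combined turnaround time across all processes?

Timeline: | 100 0-2 | 102 2-4 | 101 4-7 | 103 7-10 | 104 10-15 |
Completion: 100=2  101=7  102=4  103=10  104=15
Turnaround (C−A): 100=2  101=7  102=4  103=10  104=15
Turnaround = completion − arrival: 100=2, 101=7, 102=4, 103=10, 104=15
Total turnaround = 2 + 7 + 4 + 10 + 15 = 38

38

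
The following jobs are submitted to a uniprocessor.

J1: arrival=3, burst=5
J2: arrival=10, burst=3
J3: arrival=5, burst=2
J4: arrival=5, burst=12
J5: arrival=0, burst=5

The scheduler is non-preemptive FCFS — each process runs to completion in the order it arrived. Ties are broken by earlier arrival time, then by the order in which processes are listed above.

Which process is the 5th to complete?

J2

Gantt: | J5 0-5 | J1 5-10 | J3 10-12 | J4 12-24 | J2 24-27 |
Completion: J1=10  J2=27  J3=12  J4=24  J5=5
Turnaround (C−A): J1=7  J2=17  J3=7  J4=19  J5=5
Finish order: J5 → J1 → J3 → J4 → J2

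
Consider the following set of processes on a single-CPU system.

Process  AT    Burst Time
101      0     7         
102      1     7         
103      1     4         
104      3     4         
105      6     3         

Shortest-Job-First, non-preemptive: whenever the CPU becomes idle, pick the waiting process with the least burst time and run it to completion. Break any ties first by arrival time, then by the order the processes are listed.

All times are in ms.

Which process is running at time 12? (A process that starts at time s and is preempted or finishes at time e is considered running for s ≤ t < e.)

103

Timeline: | 101 0-7 | 105 7-10 | 103 10-14 | 104 14-18 | 102 18-25 |
Completion: 101=7  102=25  103=14  104=18  105=10
Turnaround (C−A): 101=7  102=24  103=13  104=15  105=4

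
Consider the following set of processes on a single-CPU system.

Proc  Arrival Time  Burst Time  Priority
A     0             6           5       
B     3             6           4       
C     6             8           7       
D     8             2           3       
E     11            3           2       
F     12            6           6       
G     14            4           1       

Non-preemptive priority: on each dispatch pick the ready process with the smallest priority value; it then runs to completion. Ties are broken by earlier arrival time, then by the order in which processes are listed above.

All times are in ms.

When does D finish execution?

Timeline: | A 0-6 | B 6-12 | E 12-15 | G 15-19 | D 19-21 | F 21-27 | C 27-35 |
Completion: A=6  B=12  C=35  D=21  E=15  F=27  G=19

21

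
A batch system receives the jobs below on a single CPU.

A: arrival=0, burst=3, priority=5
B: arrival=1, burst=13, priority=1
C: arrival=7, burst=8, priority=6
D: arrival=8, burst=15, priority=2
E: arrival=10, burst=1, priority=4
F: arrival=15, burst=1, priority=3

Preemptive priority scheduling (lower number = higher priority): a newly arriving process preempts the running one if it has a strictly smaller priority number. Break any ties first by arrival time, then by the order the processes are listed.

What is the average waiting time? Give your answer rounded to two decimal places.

16.00

Gantt: | A 0-1 | B 1-14 | D 14-29 | F 29-30 | E 30-31 | A 31-33 | C 33-41 |
Completion: A=33  B=14  C=41  D=29  E=31  F=30
Turnaround (C−A): A=33  B=13  C=34  D=21  E=21  F=15
Waiting times: A=30, B=0, C=26, D=6, E=20, F=14
Average waiting = (30+0+26+6+20+14) / 6 = 96/6 = 16.00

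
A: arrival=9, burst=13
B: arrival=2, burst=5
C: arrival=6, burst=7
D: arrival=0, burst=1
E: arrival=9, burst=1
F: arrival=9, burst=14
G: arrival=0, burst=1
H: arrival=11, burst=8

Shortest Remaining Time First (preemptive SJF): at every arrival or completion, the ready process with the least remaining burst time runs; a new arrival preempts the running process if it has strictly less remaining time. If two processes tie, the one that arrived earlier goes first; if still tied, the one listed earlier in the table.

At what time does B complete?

Schedule: | D 0-1 | G 1-2 | B 2-7 | C 7-9 | E 9-10 | C 10-15 | H 15-23 | A 23-36 | F 36-50 |
Completion: A=36  B=7  C=15  D=1  E=10  F=50  G=2  H=23

7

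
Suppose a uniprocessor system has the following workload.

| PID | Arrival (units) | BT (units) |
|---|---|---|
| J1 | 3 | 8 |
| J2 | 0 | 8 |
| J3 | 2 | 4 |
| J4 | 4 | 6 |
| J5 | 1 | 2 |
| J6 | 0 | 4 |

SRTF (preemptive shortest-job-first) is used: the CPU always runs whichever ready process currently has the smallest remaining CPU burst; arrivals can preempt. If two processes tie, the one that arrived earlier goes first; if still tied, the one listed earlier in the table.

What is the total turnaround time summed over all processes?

Gantt: | J6 0-1 | J5 1-3 | J6 3-6 | J3 6-10 | J4 10-16 | J2 16-24 | J1 24-32 |
Completion: J1=32  J2=24  J3=10  J4=16  J5=3  J6=6
Turnaround = completion − arrival: J1=29, J2=24, J3=8, J4=12, J5=2, J6=6
Total turnaround = 29 + 24 + 8 + 12 + 2 + 6 = 81

81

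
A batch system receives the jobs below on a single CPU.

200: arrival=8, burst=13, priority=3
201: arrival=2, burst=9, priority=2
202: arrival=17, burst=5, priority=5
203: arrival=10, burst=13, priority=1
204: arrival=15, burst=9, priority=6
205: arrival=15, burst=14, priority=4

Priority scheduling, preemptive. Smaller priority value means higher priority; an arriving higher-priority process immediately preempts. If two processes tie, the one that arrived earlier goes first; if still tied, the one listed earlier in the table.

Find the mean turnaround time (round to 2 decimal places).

31.50

Gantt: | idle 0-2 | 201 2-10 | 203 10-23 | 201 23-24 | 200 24-37 | 205 37-51 | 202 51-56 | 204 56-65 |
Completion: 200=37  201=24  202=56  203=23  204=65  205=51
Turnaround (C−A): 200=29  201=22  202=39  203=13  204=50  205=36
Turnaround times: 200=29, 201=22, 202=39, 203=13, 204=50, 205=36
Average turnaround = (29+22+39+13+50+36) / 6 = 189/6 = 31.50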